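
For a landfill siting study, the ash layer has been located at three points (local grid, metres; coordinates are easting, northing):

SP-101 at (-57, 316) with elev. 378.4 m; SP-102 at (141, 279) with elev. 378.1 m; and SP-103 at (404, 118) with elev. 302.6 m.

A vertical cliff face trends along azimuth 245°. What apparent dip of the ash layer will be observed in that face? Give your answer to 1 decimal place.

21.6°

Two edge vectors: SP-101→SP-102 = (198, -37, -0.3), SP-101→SP-103 = (461, -198, -75.8).
Normal n = (SP-101→SP-102) × (SP-101→SP-103) = (2745.2, 14870.1, -22147).
So ∂z/∂easting = −n_x/n_z = 0.12395 and ∂z/∂northing = −n_y/n_z = 0.67143.
Unit vector along 245° is (sin 245°, cos 245°) = (-0.9063, -0.4226).
Slope in that direction = a·(-0.9063) + b·(-0.4226) = −0.39610.
Apparent dip = arctan|0.39610| = 21.6° (true dip is 34.3°, so apparent ≤ true as expected).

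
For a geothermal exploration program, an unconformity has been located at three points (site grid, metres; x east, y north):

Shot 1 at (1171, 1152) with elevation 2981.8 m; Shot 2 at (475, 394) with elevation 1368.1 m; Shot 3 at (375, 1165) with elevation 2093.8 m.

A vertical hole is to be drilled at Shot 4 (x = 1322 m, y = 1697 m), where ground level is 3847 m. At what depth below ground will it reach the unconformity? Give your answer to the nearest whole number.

101 m

Let the plane be z = a·x + b·y + c.
Shot 2−Shot 1: −696a − 758b = −1613.7;  Shot 3−Shot 1: −796a + 13b = −888.
Solving gives a = 1.13335, b = 1.08824.
Then c = 2981.8 − a·1171 − b·1152 = 400.99.
At (1322, 1697): z_contact = 1498.3 + 1846.7 + 400.99 = 3746.0 m.
Depth below ground = 3847 − 3746.0 = 101 m.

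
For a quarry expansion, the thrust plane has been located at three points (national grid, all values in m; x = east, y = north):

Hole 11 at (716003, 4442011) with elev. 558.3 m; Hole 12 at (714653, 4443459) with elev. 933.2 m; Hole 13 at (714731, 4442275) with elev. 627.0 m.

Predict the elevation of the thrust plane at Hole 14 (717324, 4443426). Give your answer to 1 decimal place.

923.8 m

Let the plane be z = a·x + b·y + c.
Hole 12−Hole 11: −1350a + 1448b = 374.9;  Hole 13−Hole 11: −1272a + 264b = 68.7.
Solving gives a = −0.000339290, b = 0.258592513.
Then c = 558.3 − a·716003 − b·4442011 = −1147869.55.
At (717324, 4443426): z = −243.4 + 1149036.7 − 1147869.55 = 923.8 m.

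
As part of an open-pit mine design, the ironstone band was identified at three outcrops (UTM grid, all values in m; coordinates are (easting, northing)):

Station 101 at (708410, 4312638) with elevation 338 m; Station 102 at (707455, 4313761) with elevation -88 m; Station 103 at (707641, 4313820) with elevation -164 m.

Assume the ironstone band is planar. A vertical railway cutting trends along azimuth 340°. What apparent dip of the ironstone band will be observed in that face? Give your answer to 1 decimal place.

Let the plane be z = a·E + b·N + c.
Station 102−Station 101: −955a + 1123b = −426;  Station 103−Station 101: −769a + 1182b = −502.
Solving gives a = −0.22703, b = −0.57241.
Unit vector along 340° is (sin 340°, cos 340°) = (-0.3420, 0.9397).
Slope in that direction = a·(-0.3420) + b·(0.9397) = −0.46024.
Apparent dip = arctan|0.46024| = 24.7° (true dip is 31.6°, so apparent ≤ true as expected).

24.7°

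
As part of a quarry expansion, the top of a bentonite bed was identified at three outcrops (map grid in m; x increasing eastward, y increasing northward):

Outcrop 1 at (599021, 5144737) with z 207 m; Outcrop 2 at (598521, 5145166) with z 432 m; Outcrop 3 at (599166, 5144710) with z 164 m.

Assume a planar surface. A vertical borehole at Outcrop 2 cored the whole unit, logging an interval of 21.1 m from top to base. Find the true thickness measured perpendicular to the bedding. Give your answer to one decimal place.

Two edge vectors: Outcrop 1→Outcrop 2 = (-500, 429, 225), Outcrop 1→Outcrop 3 = (145, -27, -43).
Normal n = (Outcrop 1→Outcrop 2) × (Outcrop 1→Outcrop 3) = (-12372, 11125, -48705).
So ∂z/∂x = −n_x/n_z = −0.25402 and ∂z/∂y = −n_y/n_z = 0.22842.
|∇z| = √(a²+b²) = 0.34161, so dip δ = arctan(0.34161) = 18.86°.
True thickness = vertical thickness × cos δ = 21.1 × cos 18.86° = 20.0 m.

20.0 m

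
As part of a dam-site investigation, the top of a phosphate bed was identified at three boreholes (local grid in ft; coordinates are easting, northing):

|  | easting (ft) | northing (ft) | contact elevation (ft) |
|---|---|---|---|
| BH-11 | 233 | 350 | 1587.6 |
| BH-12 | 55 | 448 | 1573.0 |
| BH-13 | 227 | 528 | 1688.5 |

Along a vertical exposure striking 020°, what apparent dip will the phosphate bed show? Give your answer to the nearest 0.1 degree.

Let the plane be z = a·easting + b·northing + c.
BH-12−BH-11: −178a + 98b = −14.6;  BH-13−BH-11: −6a + 178b = 100.9.
Solving gives a = 0.40156, b = 0.58039.
Unit vector along 020° is (sin 20°, cos 20°) = (0.3420, 0.9397).
Slope in that direction = a·(0.3420) + b·(0.9397) = 0.68273.
Apparent dip = arctan|0.68273| = 34.3° (true dip is 35.2°, so apparent ≤ true as expected).

34.3°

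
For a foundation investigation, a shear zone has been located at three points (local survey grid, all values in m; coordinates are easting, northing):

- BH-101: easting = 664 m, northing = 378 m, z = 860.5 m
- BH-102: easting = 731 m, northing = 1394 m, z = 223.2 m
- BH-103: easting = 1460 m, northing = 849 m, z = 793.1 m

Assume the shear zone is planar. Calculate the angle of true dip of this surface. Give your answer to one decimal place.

35.5°

Let the plane be z = a·easting + b·northing + c.
BH-102−BH-101: 67a + 1016b = −637.3;  BH-103−BH-101: 796a + 471b = −67.4.
Solving gives a = 0.29812, b = −0.64692.
Gradient magnitude |∇z| = √(a² + b²) = √(0.08887 + 0.41851) = 0.71231.
True dip = arctan(0.71231) = 35.5°, dipping toward NNW (azimuth ≈ 335°).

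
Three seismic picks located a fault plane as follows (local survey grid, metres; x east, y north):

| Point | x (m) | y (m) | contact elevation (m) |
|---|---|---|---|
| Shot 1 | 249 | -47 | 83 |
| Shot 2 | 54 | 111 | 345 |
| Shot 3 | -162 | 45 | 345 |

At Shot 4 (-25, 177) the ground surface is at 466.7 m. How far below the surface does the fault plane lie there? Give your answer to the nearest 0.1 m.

Let the plane be z = a·x + b·y + c.
Shot 2−Shot 1: −195a + 158b = 262;  Shot 3−Shot 1: −411a + 92b = 262.
Solving gives a = −0.36793, b = 1.20414.
Then c = 83 − a·249 − b·-47 = 231.21.
At (-25, 177): z_contact = 9.20 + 213.13 + 231.21 = 453.54 m.
Depth below ground = 466.7 − 453.54 = 13.2 m.

13.2 m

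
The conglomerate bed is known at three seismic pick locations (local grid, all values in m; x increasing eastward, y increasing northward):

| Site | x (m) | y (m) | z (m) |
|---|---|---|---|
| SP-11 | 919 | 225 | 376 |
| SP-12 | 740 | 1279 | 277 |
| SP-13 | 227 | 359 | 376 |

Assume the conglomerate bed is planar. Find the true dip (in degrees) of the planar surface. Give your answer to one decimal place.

5.6°

Two edge vectors: SP-11→SP-12 = (-179, 1054, -99), SP-11→SP-13 = (-692, 134, 0).
Normal n = (SP-11→SP-12) × (SP-11→SP-13) = (13266, 68508, 705382).
So ∂z/∂x = −n_x/n_z = −0.01881 and ∂z/∂y = −n_y/n_z = −0.09712.
Gradient magnitude |∇z| = √(a² + b²) = √(0.00035 + 0.00943) = 0.09893.
True dip = arctan(0.09893) = 5.6°, dipping toward N (azimuth ≈ 011°).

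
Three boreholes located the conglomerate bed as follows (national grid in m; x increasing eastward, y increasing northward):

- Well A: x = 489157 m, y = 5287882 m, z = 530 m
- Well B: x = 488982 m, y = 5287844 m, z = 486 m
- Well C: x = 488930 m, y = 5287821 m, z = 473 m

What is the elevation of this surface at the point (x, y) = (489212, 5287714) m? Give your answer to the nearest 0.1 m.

Two edge vectors: Well A→Well B = (-175, -38, -44), Well A→Well C = (-227, -61, -57).
Normal n = (Well A→Well B) × (Well A→Well C) = (-518, 13, 2049).
So ∂z/∂x = −n_x/n_z = 0.252806247 and ∂z/∂y = −n_y/n_z = −0.006344558.
Intercept c from Well A: 530 − 123661.95 + 33549.28 = −89582.67.
At (489212, 5287714): z = 123675.8 − 33548.2 − 89582.67 = 545.0 m.

545.0 m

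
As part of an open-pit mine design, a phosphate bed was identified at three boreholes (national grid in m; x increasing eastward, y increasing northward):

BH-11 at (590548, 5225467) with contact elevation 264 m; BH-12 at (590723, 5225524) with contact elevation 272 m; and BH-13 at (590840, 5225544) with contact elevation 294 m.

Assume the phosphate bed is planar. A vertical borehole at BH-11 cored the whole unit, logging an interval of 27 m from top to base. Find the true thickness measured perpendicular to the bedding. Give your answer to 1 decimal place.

19.3 m

Let the plane be z = a·x + b·y + c.
BH-12−BH-11: 175a + 57b = 8;  BH-13−BH-11: 292a + 77b = 30.
Solving gives a = 0.34522, b = −0.91953.
|∇z| = √(a²+b²) = 0.98220, so dip δ = arctan(0.98220) = 44.49°.
True thickness = vertical thickness × cos δ = 27 × cos 44.49° = 19.3 m.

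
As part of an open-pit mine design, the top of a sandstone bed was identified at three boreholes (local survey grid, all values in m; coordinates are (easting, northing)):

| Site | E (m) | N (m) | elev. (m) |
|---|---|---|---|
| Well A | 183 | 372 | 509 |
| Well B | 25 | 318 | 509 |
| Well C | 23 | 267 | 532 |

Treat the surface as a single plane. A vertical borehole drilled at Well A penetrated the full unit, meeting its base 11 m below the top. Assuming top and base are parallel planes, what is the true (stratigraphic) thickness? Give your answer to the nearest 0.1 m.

Let the plane be z = a·E + b·N + c.
Well B−Well A: −158a − 54b = 0;  Well C−Well A: −160a − 105b = 23.
Solving gives a = 0.15623, b = −0.45711.
|∇z| = √(a²+b²) = 0.48307, so dip δ = arctan(0.48307) = 25.78°.
True thickness = vertical thickness × cos δ = 11 × cos 25.78° = 9.9 m.

9.9 m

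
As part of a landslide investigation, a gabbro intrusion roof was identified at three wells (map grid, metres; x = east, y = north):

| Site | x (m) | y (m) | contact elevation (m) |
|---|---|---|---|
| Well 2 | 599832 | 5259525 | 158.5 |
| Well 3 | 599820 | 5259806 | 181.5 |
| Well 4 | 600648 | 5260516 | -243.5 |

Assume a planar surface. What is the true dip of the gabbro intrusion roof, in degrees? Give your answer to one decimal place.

29.5°

Let the plane be z = a·x + b·y + c.
Well 3−Well 2: −12a + 281b = 23;  Well 4−Well 2: 816a + 991b = −402.
Solving gives a = −0.56286, b = 0.05781.
Gradient magnitude |∇z| = √(a² + b²) = √(0.31681 + 0.00334) = 0.56582.
True dip = arctan(0.56582) = 29.5°, dipping toward E (azimuth ≈ 096°).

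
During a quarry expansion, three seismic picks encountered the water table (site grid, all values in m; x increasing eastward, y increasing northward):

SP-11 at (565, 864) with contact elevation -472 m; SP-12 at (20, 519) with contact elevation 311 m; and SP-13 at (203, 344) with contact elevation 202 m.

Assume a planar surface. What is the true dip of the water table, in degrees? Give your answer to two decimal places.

Two edge vectors: SP-11→SP-12 = (-545, -345, 783), SP-11→SP-13 = (-362, -520, 674).
Normal n = (SP-11→SP-12) × (SP-11→SP-13) = (174630, 83884, 158510).
So ∂z/∂x = −n_x/n_z = −1.10170 and ∂z/∂y = −n_y/n_z = −0.52920.
Gradient magnitude |∇z| = √(a² + b²) = √(1.21374 + 0.28006) = 1.22221.
True dip = arctan(1.22221) = 50.71°, dipping toward ENE (azimuth ≈ 064°).

50.71°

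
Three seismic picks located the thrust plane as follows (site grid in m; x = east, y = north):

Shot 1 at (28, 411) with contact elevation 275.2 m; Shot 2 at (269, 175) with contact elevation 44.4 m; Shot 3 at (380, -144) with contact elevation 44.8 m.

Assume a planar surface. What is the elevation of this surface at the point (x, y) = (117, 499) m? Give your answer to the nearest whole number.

101 m

Let the plane be z = a·x + b·y + c.
Shot 2−Shot 1: 241a − 236b = −230.8;  Shot 3−Shot 1: 352a − 555b = −230.4.
Solving gives a = −1.45452, b = −0.50737.
Then c = 275.2 − a·28 − b·411 = 524.46.
At (117, 499): z = −170.2 − 253.2 + 524.46 = 101.1 m.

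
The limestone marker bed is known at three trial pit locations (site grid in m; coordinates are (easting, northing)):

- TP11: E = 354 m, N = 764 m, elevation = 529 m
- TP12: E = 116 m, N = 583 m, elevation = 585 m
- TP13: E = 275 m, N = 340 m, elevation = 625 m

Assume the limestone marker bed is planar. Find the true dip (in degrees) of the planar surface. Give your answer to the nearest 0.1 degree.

Two edge vectors: TP11→TP12 = (-238, -181, 56), TP11→TP13 = (-79, -424, 96).
Normal n = (TP11→TP12) × (TP11→TP13) = (6368, 18424, 86613).
So ∂z/∂E = −n_x/n_z = −0.07352 and ∂z/∂N = −n_y/n_z = −0.21272.
Gradient magnitude |∇z| = √(a² + b²) = √(0.00541 + 0.04525) = 0.22506.
True dip = arctan(0.22506) = 12.7°, dipping toward NNE (azimuth ≈ 019°).

12.7°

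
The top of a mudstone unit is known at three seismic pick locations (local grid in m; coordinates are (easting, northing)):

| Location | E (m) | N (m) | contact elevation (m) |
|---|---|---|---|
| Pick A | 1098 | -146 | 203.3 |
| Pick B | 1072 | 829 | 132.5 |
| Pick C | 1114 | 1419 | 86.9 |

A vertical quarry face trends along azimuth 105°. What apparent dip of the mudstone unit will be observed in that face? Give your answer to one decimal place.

1.5°

Two edge vectors: Pick A→Pick B = (-26, 975, -70.8), Pick A→Pick C = (16, 1565, -116.4).
Normal n = (Pick A→Pick B) × (Pick A→Pick C) = (-2688, -4159.2, -56290).
So ∂z/∂E = −n_x/n_z = −0.04775 and ∂z/∂N = −n_y/n_z = −0.07389.
Unit vector along 105° is (sin 105°, cos 105°) = (0.9659, -0.2588).
Slope in that direction = a·(0.9659) + b·(-0.2588) = −0.02700.
Apparent dip = arctan|0.02700| = 1.5° (true dip is 5.0°, so apparent ≤ true as expected).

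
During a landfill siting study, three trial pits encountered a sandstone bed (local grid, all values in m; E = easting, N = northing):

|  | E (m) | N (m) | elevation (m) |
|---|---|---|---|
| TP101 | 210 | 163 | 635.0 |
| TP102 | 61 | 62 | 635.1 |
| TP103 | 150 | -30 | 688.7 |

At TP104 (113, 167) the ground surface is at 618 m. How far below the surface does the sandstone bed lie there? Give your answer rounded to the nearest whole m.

Let the plane be z = a·E + b·N + c.
TP102−TP101: −149a − 101b = 0.1;  TP103−TP101: −60a − 193b = 53.7.
Solving gives a = 0.23811, b = −0.35226.
Then c = 635 − a·210 − b·163 = 642.42.
At (113, 167): z_contact = 26.9 − 58.8 + 642.42 = 610.5 m.
Depth below ground = 618 − 610.5 = 8 m.

8 m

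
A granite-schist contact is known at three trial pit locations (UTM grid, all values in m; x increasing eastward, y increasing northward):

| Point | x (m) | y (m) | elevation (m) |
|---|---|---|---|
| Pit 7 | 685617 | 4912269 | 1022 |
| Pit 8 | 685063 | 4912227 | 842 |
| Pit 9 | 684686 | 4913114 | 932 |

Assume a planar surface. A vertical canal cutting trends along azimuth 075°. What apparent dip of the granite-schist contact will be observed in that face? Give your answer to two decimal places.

Let the plane be z = a·x + b·y + c.
Pit 8−Pit 7: −554a − 42b = −180;  Pit 9−Pit 7: −931a + 845b = −90.
Solving gives a = 0.30731, b = 0.23208.
Unit vector along 075° is (sin 75°, cos 75°) = (0.9659, 0.2588).
Slope in that direction = a·(0.9659) + b·(0.2588) = 0.35691.
Apparent dip = arctan|0.35691| = 19.64° (true dip is 21.1°, so apparent ≤ true as expected).

19.64°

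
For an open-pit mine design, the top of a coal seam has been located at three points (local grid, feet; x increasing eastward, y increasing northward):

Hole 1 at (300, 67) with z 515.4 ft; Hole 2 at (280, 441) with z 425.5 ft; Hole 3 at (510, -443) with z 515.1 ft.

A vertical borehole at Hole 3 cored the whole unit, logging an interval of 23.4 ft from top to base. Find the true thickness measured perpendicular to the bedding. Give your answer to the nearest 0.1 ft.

Two edge vectors: Hole 1→Hole 2 = (-20, 374, -89.9), Hole 1→Hole 3 = (210, -510, -0.3).
Normal n = (Hole 1→Hole 2) × (Hole 1→Hole 3) = (-45961.2, -18885, -68340).
So ∂z/∂x = −n_x/n_z = −0.67254 and ∂z/∂y = −n_y/n_z = −0.27634.
|∇z| = √(a²+b²) = 0.72710, so dip δ = arctan(0.72710) = 36.02°.
True thickness = vertical thickness × cos δ = 23.4 × cos 36.02° = 18.9 ft.

18.9 ft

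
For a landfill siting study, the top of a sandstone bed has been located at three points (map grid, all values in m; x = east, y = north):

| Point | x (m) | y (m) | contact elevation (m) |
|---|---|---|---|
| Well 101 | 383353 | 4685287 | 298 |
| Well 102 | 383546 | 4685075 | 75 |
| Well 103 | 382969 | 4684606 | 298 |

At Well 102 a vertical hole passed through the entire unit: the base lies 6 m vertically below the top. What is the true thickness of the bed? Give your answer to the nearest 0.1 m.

Two edge vectors: Well 101→Well 102 = (193, -212, -223), Well 101→Well 103 = (-384, -681, 0).
Normal n = (Well 101→Well 102) × (Well 101→Well 103) = (-151863, 85632, -212841).
So ∂z/∂x = −n_x/n_z = −0.71350 and ∂z/∂y = −n_y/n_z = 0.40233.
|∇z| = √(a²+b²) = 0.81912, so dip δ = arctan(0.81912) = 39.32°.
True thickness = vertical thickness × cos δ = 6 × cos 39.32° = 4.6 m.

4.6 m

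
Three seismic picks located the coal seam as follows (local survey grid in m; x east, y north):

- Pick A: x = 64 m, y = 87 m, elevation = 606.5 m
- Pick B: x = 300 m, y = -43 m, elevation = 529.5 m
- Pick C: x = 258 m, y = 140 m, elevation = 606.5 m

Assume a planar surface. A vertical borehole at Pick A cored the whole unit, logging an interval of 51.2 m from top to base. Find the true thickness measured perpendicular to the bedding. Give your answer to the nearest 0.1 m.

Two edge vectors: Pick A→Pick B = (236, -130, -77), Pick A→Pick C = (194, 53, 0).
Normal n = (Pick A→Pick B) × (Pick A→Pick C) = (4081, -14938, 37728).
So ∂z/∂x = −n_x/n_z = −0.10817 and ∂z/∂y = −n_y/n_z = 0.39594.
|∇z| = √(a²+b²) = 0.41045, so dip δ = arctan(0.41045) = 22.32°.
True thickness = vertical thickness × cos δ = 51.2 × cos 22.32° = 47.4 m.

47.4 m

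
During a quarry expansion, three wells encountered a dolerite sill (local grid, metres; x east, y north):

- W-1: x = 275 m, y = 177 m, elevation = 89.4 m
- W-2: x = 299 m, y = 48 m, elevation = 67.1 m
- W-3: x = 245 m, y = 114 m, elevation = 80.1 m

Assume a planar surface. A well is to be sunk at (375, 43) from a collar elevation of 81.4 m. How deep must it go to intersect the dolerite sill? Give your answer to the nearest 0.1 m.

18.0 m

Two edge vectors: W-1→W-2 = (24, -129, -22.3), W-1→W-3 = (-30, -63, -9.3).
Normal n = (W-1→W-2) × (W-1→W-3) = (-205.2, 892.2, -5382).
So ∂z/∂x = −n_x/n_z = −0.03813 and ∂z/∂y = −n_y/n_z = 0.16577.
Intercept c from W-1: 89.4 + 10.48 − 29.34 = 70.54.
At (375, 43): z_contact = −14.30 + 7.13 + 70.54 = 63.37 m.
Depth below ground = 81.4 − 63.37 = 18.0 m.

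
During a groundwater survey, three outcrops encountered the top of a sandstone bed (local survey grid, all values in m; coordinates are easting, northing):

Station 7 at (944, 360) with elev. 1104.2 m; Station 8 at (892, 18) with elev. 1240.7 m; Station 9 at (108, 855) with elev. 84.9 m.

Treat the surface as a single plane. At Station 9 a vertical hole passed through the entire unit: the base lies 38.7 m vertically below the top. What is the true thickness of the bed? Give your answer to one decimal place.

Let the plane be z = a·easting + b·northing + c.
Station 8−Station 7: −52a − 342b = 136.5;  Station 9−Station 7: −836a + 495b = −1019.3.
Solving gives a = 0.90175, b = −0.53623.
|∇z| = √(a²+b²) = 1.04914, so dip δ = arctan(1.04914) = 46.37°.
True thickness = vertical thickness × cos δ = 38.7 × cos 46.37° = 26.7 m.

26.7 m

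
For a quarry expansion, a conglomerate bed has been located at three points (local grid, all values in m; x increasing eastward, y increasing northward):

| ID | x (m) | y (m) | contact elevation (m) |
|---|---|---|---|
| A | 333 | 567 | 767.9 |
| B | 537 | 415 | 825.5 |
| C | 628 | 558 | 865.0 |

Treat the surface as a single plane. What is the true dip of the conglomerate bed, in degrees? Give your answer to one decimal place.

Two edge vectors: A→B = (204, -152, 57.6), A→C = (295, -9, 97.1).
Normal n = (A→B) × (A→C) = (-14240.8, -2816.4, 43004).
So ∂z/∂x = −n_x/n_z = 0.33115 and ∂z/∂y = −n_y/n_z = 0.06549.
Gradient magnitude |∇z| = √(a² + b²) = √(0.10966 + 0.00429) = 0.33756.
True dip = arctan(0.33756) = 18.7°, dipping toward W (azimuth ≈ 259°).

18.7°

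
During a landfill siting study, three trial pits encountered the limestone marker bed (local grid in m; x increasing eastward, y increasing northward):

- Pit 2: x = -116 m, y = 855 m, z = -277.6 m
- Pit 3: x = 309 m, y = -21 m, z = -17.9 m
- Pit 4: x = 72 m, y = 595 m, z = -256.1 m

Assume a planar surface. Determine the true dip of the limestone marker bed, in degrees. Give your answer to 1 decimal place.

49.2°

Two edge vectors: Pit 2→Pit 3 = (425, -876, 259.7), Pit 2→Pit 4 = (188, -260, 21.5).
Normal n = (Pit 2→Pit 3) × (Pit 2→Pit 4) = (48688, 39686.1, 54188).
So ∂z/∂x = −n_x/n_z = −0.89850 and ∂z/∂y = −n_y/n_z = −0.73238.
Gradient magnitude |∇z| = √(a² + b²) = √(0.80730 + 0.53638) = 1.15917.
True dip = arctan(1.15917) = 49.2°, dipping toward NE (azimuth ≈ 051°).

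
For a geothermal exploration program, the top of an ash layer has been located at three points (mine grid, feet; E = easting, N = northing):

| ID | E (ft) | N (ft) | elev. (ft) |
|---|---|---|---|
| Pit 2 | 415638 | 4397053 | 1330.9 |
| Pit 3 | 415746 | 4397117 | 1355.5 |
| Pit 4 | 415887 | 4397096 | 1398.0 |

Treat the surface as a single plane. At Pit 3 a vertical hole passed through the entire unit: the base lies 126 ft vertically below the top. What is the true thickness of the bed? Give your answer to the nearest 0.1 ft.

120.6 ft

Let the plane be z = a·E + b·N + c.
Pit 3−Pit 2: 108a + 64b = 24.6;  Pit 4−Pit 2: 249a + 43b = 67.1.
Solving gives a = 0.28663, b = −0.09931.
|∇z| = √(a²+b²) = 0.30334, so dip δ = arctan(0.30334) = 16.87°.
True thickness = vertical thickness × cos δ = 126 × cos 16.87° = 120.6 ft.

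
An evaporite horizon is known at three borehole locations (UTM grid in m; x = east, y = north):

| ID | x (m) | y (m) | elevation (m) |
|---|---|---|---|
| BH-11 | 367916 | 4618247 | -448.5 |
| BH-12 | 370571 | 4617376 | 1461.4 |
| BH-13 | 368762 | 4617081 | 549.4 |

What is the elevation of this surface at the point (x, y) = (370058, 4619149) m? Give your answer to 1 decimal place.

389.2 m

Let the plane be z = a·x + b·y + c.
BH-12−BH-11: 2655a − 871b = 1909.9;  BH-13−BH-11: 846a − 1166b = 997.9.
Solving gives a = 0.575604401, b = −0.438197836.
Then c = -448.5 − a·367916 − b·4618247 = 1811483.27.
At (370058, 4619149): z = 213007.0 − 2024101.1 + 1811483.27 = 389.2 m.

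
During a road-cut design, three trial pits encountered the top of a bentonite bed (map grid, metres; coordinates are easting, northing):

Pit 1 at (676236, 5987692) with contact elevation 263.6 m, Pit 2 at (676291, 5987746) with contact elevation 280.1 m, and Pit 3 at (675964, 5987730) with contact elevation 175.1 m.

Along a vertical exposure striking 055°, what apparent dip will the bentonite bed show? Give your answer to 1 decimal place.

Let the plane be z = a·easting + b·northing + c.
Pit 2−Pit 1: 55a + 54b = 16.5;  Pit 3−Pit 1: −272a + 38b = −88.5.
Solving gives a = 0.32221, b = −0.02262.
Unit vector along 055° is (sin 55°, cos 55°) = (0.8192, 0.5736).
Slope in that direction = a·(0.8192) + b·(0.5736) = 0.25096.
Apparent dip = arctan|0.25096| = 14.1° (true dip is 17.9°, so apparent ≤ true as expected).

14.1°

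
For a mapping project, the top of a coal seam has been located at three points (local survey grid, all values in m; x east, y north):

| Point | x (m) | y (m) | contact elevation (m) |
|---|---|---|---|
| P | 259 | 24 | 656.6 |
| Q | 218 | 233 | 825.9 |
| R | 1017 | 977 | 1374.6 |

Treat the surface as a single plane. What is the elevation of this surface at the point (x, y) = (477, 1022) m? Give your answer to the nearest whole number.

Two edge vectors: P→Q = (-41, 209, 169.3), P→R = (758, 953, 718).
Normal n = (P→Q) × (P→R) = (-11280.9, 157767.4, -197495).
So ∂z/∂x = −n_x/n_z = −0.05712 and ∂z/∂y = −n_y/n_z = 0.79884.
Intercept c from P: 656.6 + 14.79 − 19.17 = 652.22.
At (477, 1022): z = −27.2 + 816.4 + 652.22 = 1441.4 m.

1441 m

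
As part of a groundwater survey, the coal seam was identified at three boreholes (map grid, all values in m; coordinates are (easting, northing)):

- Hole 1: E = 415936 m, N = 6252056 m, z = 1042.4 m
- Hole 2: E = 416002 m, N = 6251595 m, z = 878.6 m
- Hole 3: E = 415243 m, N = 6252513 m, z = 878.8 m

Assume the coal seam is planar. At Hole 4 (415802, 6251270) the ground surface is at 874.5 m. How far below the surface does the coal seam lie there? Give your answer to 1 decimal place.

Let the plane be z = a·E + b·N + c.
Hole 2−Hole 1: 66a − 461b = −163.8;  Hole 3−Hole 1: −693a + 457b = −163.6.
Solving gives a = 0.519427882, b = 0.429679480.
Then c = 1042.4 − a·415936 − b·6252056 = −2901386.53.
At (415802, 6251270): z_contact = 215979.15 + 2686042.44 − 2901386.53 = 635.07 m.
Depth below ground = 874.5 − 635.07 = 239.4 m.

239.4 m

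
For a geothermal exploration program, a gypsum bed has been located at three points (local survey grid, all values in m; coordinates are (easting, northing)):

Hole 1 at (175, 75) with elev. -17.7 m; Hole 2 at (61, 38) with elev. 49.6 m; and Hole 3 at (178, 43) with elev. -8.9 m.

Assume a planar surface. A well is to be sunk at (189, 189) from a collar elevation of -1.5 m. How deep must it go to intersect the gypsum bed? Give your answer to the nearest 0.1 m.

Two edge vectors: Hole 1→Hole 2 = (-114, -37, 67.3), Hole 1→Hole 3 = (3, -32, 8.8).
Normal n = (Hole 1→Hole 2) × (Hole 1→Hole 3) = (1828, 1205.1, 3759).
So ∂z/∂E = −n_x/n_z = −0.48630 and ∂z/∂N = −n_y/n_z = −0.32059.
Intercept c from Hole 1: -17.7 + 85.10 + 24.04 = 91.45.
At (189, 189): z_contact = −91.91 − 60.59 + 91.45 = -61.06 m.
Depth below ground = -1.5 − (-61.06) = 59.6 m.

59.6 m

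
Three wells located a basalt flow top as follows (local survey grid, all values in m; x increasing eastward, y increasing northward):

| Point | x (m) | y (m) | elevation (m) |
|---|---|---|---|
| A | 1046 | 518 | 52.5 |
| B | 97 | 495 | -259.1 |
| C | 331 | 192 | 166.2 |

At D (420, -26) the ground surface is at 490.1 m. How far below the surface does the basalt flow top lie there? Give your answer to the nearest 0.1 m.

46.1 m

Two edge vectors: A→B = (-949, -23, -311.6), A→C = (-715, -326, 113.7).
Normal n = (A→B) × (A→C) = (-104196.7, 330695.3, 292929).
So ∂z/∂x = −n_x/n_z = 0.355706 and ∂z/∂y = −n_y/n_z = −1.128926.
Intercept c from A: 52.5 − 372.07 + 584.78 = 265.22.
At (420, -26): z_contact = 149.40 + 29.35 + 265.22 = 443.96 m.
Depth below ground = 490.1 − 443.96 = 46.1 m.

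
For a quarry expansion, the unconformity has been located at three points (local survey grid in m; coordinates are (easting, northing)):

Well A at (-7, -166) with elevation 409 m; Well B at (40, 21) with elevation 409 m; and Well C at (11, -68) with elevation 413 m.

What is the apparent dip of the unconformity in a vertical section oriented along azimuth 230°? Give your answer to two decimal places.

20.03°

Two edge vectors: Well A→Well B = (47, 187, 0), Well A→Well C = (18, 98, 4).
Normal n = (Well A→Well B) × (Well A→Well C) = (748, -188, 1240).
So ∂z/∂E = −n_x/n_z = −0.60323 and ∂z/∂N = −n_y/n_z = 0.15161.
Unit vector along 230° is (sin 230°, cos 230°) = (-0.7660, -0.6428).
Slope in that direction = a·(-0.7660) + b·(-0.6428) = 0.36464.
Apparent dip = arctan|0.36464| = 20.03° (true dip is 31.9°, so apparent ≤ true as expected).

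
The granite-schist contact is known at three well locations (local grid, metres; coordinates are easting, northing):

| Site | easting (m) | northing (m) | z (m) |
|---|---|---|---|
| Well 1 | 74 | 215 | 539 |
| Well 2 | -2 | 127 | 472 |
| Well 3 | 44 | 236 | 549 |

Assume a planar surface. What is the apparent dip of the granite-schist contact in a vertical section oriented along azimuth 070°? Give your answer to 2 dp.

18.81°

Let the plane be z = a·easting + b·northing + c.
Well 2−Well 1: −76a − 88b = −67;  Well 3−Well 1: −30a + 21b = 10.
Solving gives a = 0.12441, b = 0.65392.
Unit vector along 070° is (sin 70°, cos 70°) = (0.9397, 0.3420).
Slope in that direction = a·(0.9397) + b·(0.3420) = 0.34056.
Apparent dip = arctan|0.34056| = 18.81° (true dip is 33.6°, so apparent ≤ true as expected).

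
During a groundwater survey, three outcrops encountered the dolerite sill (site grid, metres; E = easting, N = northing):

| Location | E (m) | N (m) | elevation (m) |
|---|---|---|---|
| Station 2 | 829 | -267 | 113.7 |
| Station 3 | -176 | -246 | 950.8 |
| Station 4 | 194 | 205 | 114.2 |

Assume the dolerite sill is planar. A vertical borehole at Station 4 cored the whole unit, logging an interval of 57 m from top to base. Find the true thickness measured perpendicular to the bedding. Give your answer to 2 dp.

Let the plane be z = a·E + b·N + c.
Station 3−Station 2: −1005a + 21b = 837.1;  Station 4−Station 2: −635a + 472b = 0.5.
Solving gives a = −0.85700, b = −1.15190.
|∇z| = √(a²+b²) = 1.43574, so dip δ = arctan(1.43574) = 55.14°.
True thickness = vertical thickness × cos δ = 57 × cos 55.14° = 32.58 m.

32.58 m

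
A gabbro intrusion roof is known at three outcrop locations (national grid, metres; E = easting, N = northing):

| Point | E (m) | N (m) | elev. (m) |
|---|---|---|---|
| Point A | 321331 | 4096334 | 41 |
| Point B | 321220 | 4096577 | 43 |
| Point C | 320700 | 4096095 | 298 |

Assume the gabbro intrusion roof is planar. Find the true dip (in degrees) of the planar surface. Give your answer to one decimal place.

Two edge vectors: Point A→Point B = (-111, 243, 2), Point A→Point C = (-631, -239, 257).
Normal n = (Point A→Point B) × (Point A→Point C) = (62929, 27265, 179862).
So ∂z/∂E = −n_x/n_z = −0.34987 and ∂z/∂N = −n_y/n_z = −0.15159.
Gradient magnitude |∇z| = √(a² + b²) = √(0.12241 + 0.02298) = 0.38130.
True dip = arctan(0.38130) = 20.9°, dipping toward ENE (azimuth ≈ 067°).

20.9°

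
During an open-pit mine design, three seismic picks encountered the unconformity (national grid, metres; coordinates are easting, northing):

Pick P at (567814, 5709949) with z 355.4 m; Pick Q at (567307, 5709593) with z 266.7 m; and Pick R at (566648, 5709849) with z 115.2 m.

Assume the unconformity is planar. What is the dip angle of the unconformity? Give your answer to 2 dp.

12.20°

Let the plane be z = a·easting + b·northing + c.
Pick Q−Pick P: −507a − 356b = −88.7;  Pick R−Pick P: −1166a − 100b = −240.2.
Solving gives a = 0.21032, b = −0.05038.
Gradient magnitude |∇z| = √(a² + b²) = √(0.04424 + 0.00254) = 0.21627.
True dip = arctan(0.21627) = 12.20°, dipping toward WNW (azimuth ≈ 283°).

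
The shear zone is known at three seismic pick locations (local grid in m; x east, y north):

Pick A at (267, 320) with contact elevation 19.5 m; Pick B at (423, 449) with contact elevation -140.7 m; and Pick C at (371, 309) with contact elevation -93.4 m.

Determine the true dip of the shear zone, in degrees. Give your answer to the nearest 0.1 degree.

Let the plane be z = a·x + b·y + c.
Pick B−Pick A: 156a + 129b = −160.2;  Pick C−Pick A: 104a − 11b = −112.9.
Solving gives a = −1.07893, b = 0.06289.
Gradient magnitude |∇z| = √(a² + b²) = √(1.16408 + 0.00395) = 1.08076.
True dip = arctan(1.08076) = 47.2°, dipping toward E (azimuth ≈ 093°).

47.2°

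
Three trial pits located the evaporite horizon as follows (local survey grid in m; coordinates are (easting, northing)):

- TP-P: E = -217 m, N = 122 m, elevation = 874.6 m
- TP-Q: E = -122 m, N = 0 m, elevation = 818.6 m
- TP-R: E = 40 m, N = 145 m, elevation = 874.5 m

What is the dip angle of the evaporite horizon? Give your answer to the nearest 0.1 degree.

23.3°

Let the plane be z = a·E + b·N + c.
TP-Q−TP-P: 95a − 122b = −56;  TP-R−TP-P: 257a + 23b = −0.1.
Solving gives a = −0.03877, b = 0.42883.
Gradient magnitude |∇z| = √(a² + b²) = √(0.00150 + 0.18389) = 0.43058.
True dip = arctan(0.43058) = 23.3°, dipping toward S (azimuth ≈ 175°).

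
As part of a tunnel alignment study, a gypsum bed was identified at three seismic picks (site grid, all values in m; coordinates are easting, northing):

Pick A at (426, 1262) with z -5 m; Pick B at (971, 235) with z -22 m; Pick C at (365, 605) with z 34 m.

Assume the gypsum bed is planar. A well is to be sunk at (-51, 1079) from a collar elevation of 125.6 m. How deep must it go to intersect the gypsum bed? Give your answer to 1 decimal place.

63.7 m

Two edge vectors: Pick A→Pick B = (545, -1027, -17), Pick A→Pick C = (-61, -657, 39).
Normal n = (Pick A→Pick B) × (Pick A→Pick C) = (-51222, -20218, -420712).
So ∂z/∂easting = −n_x/n_z = −0.121751 and ∂z/∂northing = −n_y/n_z = −0.048057.
Intercept c from Pick A: -5 + 51.87 + 60.65 = 107.51.
At (-51, 1079): z_contact = 6.21 − 51.85 + 107.51 = 61.87 m.
Depth below ground = 125.6 − 61.87 = 63.7 m.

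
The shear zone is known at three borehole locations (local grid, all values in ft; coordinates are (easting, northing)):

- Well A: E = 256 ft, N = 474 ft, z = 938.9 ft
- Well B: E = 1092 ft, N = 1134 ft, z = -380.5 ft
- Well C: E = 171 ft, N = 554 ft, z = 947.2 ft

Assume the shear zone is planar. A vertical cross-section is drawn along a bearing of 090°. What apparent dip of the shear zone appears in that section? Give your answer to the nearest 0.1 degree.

42.1°

Two edge vectors: Well A→Well B = (836, 660, -1319.4), Well A→Well C = (-85, 80, 8.3).
Normal n = (Well A→Well B) × (Well A→Well C) = (111030, 105210.2, 122980).
So ∂z/∂E = −n_x/n_z = −0.90283 and ∂z/∂N = −n_y/n_z = −0.85551.
Unit vector along 090° is (sin 90°, cos 90°) = (1.0000, 0.0000).
Slope in that direction = a·(1.0000) + b·(0.0000) = −0.90283.
Apparent dip = arctan|0.90283| = 42.1° (true dip is 51.2°, so apparent ≤ true as expected).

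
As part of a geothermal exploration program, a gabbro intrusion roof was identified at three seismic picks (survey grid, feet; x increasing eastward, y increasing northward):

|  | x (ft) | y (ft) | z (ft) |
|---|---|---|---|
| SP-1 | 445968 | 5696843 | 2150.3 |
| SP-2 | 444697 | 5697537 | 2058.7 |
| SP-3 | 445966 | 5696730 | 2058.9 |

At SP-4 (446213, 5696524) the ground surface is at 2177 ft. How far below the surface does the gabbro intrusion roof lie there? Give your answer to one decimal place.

157.2 ft

Two edge vectors: SP-1→SP-2 = (-1271, 694, -91.6), SP-1→SP-3 = (-2, -113, -91.4).
Normal n = (SP-1→SP-2) × (SP-1→SP-3) = (-73782.4, -115986.2, 145011).
So ∂z/∂x = −n_x/n_z = 0.508805539 and ∂z/∂y = −n_y/n_z = 0.799844150.
Intercept c from SP-1: 2150.3 − 226910.99 − 4556586.55 = −4781347.23.
At (446213, 5696524): z_contact = 227035.65 + 4556331.40 − 4781347.23 = 2019.81 ft.
Depth below ground = 2177 − 2019.81 = 157.2 ft.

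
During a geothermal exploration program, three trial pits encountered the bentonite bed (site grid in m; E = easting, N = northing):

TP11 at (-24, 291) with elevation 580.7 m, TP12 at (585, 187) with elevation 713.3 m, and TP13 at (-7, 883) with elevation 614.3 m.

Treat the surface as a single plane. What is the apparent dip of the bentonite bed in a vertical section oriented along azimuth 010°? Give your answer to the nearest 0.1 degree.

Let the plane be z = a·E + b·N + c.
TP12−TP11: 609a − 104b = 132.6;  TP13−TP11: 17a + 592b = 33.6.
Solving gives a = 0.22632, b = 0.05026.
Unit vector along 010° is (sin 10°, cos 10°) = (0.1736, 0.9848).
Slope in that direction = a·(0.1736) + b·(0.9848) = 0.08879.
Apparent dip = arctan|0.08879| = 5.1° (true dip is 13.1°, so apparent ≤ true as expected).

5.1°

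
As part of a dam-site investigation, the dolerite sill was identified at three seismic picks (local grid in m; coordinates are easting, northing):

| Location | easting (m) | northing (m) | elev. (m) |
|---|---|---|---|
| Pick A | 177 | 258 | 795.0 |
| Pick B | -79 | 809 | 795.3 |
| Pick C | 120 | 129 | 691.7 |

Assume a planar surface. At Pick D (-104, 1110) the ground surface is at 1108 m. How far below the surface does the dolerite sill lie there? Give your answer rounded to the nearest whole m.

211 m

Two edge vectors: Pick A→Pick B = (-256, 551, 0.3), Pick A→Pick C = (-57, -129, -103.3).
Normal n = (Pick A→Pick B) × (Pick A→Pick C) = (-56879.6, -26461.9, 64431).
So ∂z/∂easting = −n_x/n_z = 0.88280 and ∂z/∂northing = −n_y/n_z = 0.41070.
Intercept c from Pick A: 795 − 156.26 − 105.96 = 532.78.
At (-104, 1110): z_contact = −91.8 + 455.9 + 532.78 = 896.9 m.
Depth below ground = 1108 − 896.9 = 211 m.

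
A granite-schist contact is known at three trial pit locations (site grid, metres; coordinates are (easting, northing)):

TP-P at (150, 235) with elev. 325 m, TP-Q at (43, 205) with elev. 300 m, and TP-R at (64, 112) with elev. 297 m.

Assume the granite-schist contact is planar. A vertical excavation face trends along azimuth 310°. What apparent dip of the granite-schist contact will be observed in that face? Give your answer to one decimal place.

Let the plane be z = a·E + b·N + c.
TP-Q−TP-P: −107a − 30b = −25;  TP-R−TP-P: −86a − 123b = −28.
Solving gives a = 0.21123, b = 0.07995.
Unit vector along 310° is (sin 310°, cos 310°) = (-0.7660, 0.6428).
Slope in that direction = a·(-0.7660) + b·(0.6428) = −0.11042.
Apparent dip = arctan|0.11042| = 6.3° (true dip is 12.7°, so apparent ≤ true as expected).

6.3°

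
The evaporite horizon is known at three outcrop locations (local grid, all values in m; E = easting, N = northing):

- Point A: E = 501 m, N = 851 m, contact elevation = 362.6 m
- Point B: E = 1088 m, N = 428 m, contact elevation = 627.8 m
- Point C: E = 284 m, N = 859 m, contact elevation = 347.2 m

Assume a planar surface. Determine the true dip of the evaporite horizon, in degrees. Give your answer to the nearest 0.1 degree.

29.2°

Two edge vectors: Point A→Point B = (587, -423, 265.2), Point A→Point C = (-217, 8, -15.4).
Normal n = (Point A→Point B) × (Point A→Point C) = (4392.6, -48508.6, -87095).
So ∂z/∂E = −n_x/n_z = 0.05043 and ∂z/∂N = −n_y/n_z = −0.55696.
Gradient magnitude |∇z| = √(a² + b²) = √(0.00254 + 0.31021) = 0.55924.
True dip = arctan(0.55924) = 29.2°, dipping toward N (azimuth ≈ 355°).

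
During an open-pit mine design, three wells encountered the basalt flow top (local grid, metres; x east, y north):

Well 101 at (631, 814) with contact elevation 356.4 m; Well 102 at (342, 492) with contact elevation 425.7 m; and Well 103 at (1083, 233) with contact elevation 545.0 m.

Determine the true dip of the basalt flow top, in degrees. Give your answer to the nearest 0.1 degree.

15.7°

Let the plane be z = a·x + b·y + c.
Well 102−Well 101: −289a − 322b = 69.3;  Well 103−Well 101: 452a − 581b = 188.6.
Solving gives a = 0.06529, b = −0.27382.
Gradient magnitude |∇z| = √(a² + b²) = √(0.00426 + 0.07498) = 0.28149.
True dip = arctan(0.28149) = 15.7°, dipping toward NNW (azimuth ≈ 347°).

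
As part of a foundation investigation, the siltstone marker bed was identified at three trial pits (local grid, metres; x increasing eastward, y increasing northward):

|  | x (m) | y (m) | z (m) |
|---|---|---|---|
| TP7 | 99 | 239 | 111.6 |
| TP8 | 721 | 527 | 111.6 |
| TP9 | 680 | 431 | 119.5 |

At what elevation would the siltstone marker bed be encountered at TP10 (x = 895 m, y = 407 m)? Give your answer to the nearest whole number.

Let the plane be z = a·x + b·y + c.
TP8−TP7: 622a + 288b = 0;  TP9−TP7: 581a + 192b = 7.9.
Solving gives a = 0.04749, b = −0.10258.
Then c = 111.6 − a·99 − b·239 = 131.41.
At (895, 407): z = 42.5 − 41.7 + 131.41 = 132.2 m.

132 m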